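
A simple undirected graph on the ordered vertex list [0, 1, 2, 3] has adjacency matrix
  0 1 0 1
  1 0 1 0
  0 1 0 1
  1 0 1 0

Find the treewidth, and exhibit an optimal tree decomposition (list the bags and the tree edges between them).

Treewidth 2.
One optimal decomposition is:
Bags: B1 = {0, 2, 3}  B2 = {0, 1, 2}
Tree: B1–B2

Each bag holds 3 vertices, so the decomposition has width 2, which upper-bounds the treewidth. Since 2–3–0–1–2 is a cycle in G, G is not acyclic. Forests are exactly the graphs of treewidth ≤ 1, so tw(G) ≥ 2. Therefore the treewidth is 2.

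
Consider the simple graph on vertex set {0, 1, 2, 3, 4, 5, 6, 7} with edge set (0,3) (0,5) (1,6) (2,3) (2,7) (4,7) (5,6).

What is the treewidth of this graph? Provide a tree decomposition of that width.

Treewidth 1.
Bags: B1 = {1, 6}  B2 = {5, 6}  B3 = {0, 5}  B4 = {0, 3}  B5 = {2, 3}  B6 = {2, 7}  B7 = {4, 7}
Tree: B1–B2, B2–B3, B3–B4, B4–B5, B5–B6, B6–B7

Every bag has size at most 2, so the width is 2 − 1 = 1 and tw(G) ≤ 1. Any graph with an edge has treewidth ≥ 1, and G has the edge 1–6. The upper and lower bounds meet at 1, so that is the treewidth.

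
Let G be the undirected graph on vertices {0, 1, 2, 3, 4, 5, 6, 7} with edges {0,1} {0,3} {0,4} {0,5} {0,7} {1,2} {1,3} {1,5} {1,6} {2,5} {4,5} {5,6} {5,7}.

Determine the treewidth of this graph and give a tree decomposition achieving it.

Each bag holds 3 vertices, so the decomposition has width 2, which upper-bounds the treewidth. On the other hand G contains the 3-clique {0, 1, 3}. A clique must lie in a single bag of any decomposition, so no decomposition can have width below 2. Therefore the treewidth is 2.

Treewidth 2.
One optimal decomposition is:
Bags: B1 = {0, 1, 5}  B2 = {0, 4, 5}  B3 = {1, 5, 6}  B4 = {0, 1, 3}  B5 = {0, 5, 7}  B6 = {1, 2, 5}
Tree: B1–B2, B1–B3, B1–B4, B1–B5, B3–B6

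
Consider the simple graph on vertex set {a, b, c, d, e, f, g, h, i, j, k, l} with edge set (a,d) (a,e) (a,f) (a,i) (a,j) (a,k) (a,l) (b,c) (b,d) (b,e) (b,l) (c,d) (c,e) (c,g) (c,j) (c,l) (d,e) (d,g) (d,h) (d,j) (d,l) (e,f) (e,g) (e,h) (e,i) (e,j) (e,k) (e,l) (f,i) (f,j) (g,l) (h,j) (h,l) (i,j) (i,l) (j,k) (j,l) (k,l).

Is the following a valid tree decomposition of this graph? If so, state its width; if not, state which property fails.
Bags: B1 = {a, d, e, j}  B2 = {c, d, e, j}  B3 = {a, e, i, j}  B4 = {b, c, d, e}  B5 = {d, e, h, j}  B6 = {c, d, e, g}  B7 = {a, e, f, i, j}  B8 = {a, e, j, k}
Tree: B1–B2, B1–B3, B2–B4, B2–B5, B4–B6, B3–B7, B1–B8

A tree decomposition must satisfy three properties: every vertex lies in some bag; for every edge, both endpoints lie together in some bag; and for every vertex, the bags containing it form a connected subtree. Here vertex l appears in no bag, so the decomposition is invalid.

No — vertex l appears in no bag.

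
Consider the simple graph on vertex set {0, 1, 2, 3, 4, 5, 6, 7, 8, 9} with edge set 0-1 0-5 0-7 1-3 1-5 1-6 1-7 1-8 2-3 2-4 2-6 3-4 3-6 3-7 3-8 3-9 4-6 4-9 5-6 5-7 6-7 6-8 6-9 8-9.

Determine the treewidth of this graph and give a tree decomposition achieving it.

Treewidth 3.
One such decomposition:
Bags: B1 = {1, 3, 6, 7}  B2 = {1, 3, 6, 8}  B3 = {3, 6, 8, 9}  B4 = {1, 5, 6, 7}  B5 = {3, 4, 6, 9}  B6 = {2, 3, 4, 6}  B7 = {0, 1, 5, 7}
Tree: B1–B2, B2–B3, B1–B4, B3–B5, B5–B6, B4–B7

The largest bag has 4 vertices, giving width 3; this decomposition certifies tw(G) ≤ 3. For the lower bound, the 4 vertices {0, 1, 5, 7} are pairwise adjacent, and any tree decomposition puts a clique entirely inside one bag — forcing width ≥ 3. The upper and lower bounds meet at 3, so that is the treewidth.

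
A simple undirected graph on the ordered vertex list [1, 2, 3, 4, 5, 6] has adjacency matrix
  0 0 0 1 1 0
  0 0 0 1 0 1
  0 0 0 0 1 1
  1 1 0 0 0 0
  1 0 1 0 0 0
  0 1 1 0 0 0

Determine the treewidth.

A width-2 tree decomposition is:
Bags: B1 = {2, 3, 6}  B2 = {2, 3, 4}  B3 = {1, 3, 4}  B4 = {1, 3, 5}
Tree: B1–B2, B2–B3, B3–B4
The largest bag has 3 vertices, giving width 2; this decomposition certifies tw(G) ≤ 2. Since 3–6–2–4–1–5–3 is a cycle in G, G is not acyclic. Forests are exactly the graphs of treewidth ≤ 1, so tw(G) ≥ 2. Combining the bounds, tw(G) = 2.

2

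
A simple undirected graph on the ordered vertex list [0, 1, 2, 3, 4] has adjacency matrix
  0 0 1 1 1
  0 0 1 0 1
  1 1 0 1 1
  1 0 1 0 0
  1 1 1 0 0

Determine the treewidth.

A width-2 tree decomposition is:
Bags: B1 = {0, 2, 4}  B2 = {1, 2, 4}  B3 = {0, 2, 3}
Tree: B1–B2, B1–B3
Each bag holds 3 vertices, so the decomposition has width 2, which upper-bounds the treewidth. On the other hand G contains the 3-clique {0, 2, 3}. A clique must lie in a single bag of any decomposition, so no decomposition can have width below 2. The upper and lower bounds meet at 2, so that is the treewidth.

2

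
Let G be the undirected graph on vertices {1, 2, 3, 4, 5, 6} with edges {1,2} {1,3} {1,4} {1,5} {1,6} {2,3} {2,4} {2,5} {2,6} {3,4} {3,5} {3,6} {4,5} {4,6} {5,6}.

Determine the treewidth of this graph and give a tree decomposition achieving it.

A single bag containing all 6 vertices is trivially a valid decomposition of width 5. For the lower bound, the 6 vertices {1, 2, 3, 4, 5, 6} are pairwise adjacent, and any tree decomposition puts a clique entirely inside one bag — forcing width ≥ 5. Combining the bounds, tw(G) = 5.

Treewidth 5.
One optimal decomposition is:
Bags: B1 = {1, 2, 3, 4, 5, 6}
Tree: (single bag)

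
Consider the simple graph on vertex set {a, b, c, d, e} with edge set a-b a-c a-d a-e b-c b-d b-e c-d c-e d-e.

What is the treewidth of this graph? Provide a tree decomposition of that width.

Treewidth 4.
Bags: B1 = {a, b, c, d, e}
Tree: (single bag)

With just one bag of size 5, the width is 5 − 1 = 4, so tw(G) ≤ 4. Conversely, {a, b, c, d, e} is a clique of size 5, and the vertices of any clique must share a bag in every tree decomposition; so some bag has ≥ 5 vertices and tw(G) ≥ 4. Hence tw(G) = 4 exactly.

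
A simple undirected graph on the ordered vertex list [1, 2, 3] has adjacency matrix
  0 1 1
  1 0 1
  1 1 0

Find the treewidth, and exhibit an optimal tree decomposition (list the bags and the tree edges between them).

With just one bag of size 3, the width is 3 − 1 = 2, so tw(G) ≤ 2. Conversely, {1, 2, 3} is a clique of size 3, and the vertices of any clique must share a bag in every tree decomposition; so some bag has ≥ 3 vertices and tw(G) ≥ 2. Therefore the treewidth is 2.

Treewidth 2.
One optimal decomposition is:
Bags: B1 = {1, 2, 3}
Tree: (single bag)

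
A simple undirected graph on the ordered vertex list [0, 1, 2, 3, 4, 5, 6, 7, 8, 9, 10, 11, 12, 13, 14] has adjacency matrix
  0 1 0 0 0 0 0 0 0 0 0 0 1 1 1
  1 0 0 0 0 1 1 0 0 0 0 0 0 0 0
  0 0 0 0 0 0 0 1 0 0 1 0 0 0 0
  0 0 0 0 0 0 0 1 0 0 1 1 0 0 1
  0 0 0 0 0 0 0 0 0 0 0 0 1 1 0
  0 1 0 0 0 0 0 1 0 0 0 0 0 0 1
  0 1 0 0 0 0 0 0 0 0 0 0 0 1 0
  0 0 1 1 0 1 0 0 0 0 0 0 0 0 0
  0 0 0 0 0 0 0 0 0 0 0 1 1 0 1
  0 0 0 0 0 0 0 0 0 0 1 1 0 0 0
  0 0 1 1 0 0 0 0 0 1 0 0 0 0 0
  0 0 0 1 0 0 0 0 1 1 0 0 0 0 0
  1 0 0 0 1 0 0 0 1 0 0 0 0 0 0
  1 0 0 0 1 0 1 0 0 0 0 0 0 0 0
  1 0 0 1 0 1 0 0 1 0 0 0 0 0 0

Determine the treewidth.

A width-3 tree decomposition is:
Bags: B1 = {1, 4, 6, 13}  B2 = {0, 1, 4, 13}  B3 = {0, 1, 4, 12}  B4 = {0, 1, 5, 12}  B5 = {0, 5, 12, 14}  B6 = {5, 8, 12, 14}  B7 = {5, 7, 8, 14}  B8 = {3, 7, 8, 14}  B9 = {3, 7, 8, 11}  B10 = {2, 3, 7, 11}  B11 = {2, 3, 10, 11}  B12 = {2, 9, 10, 11}
Tree: B1–B2, B2–B3, B3–B4, B4–B5, B5–B6, B6–B7, B7–B8, B8–B9, B9–B10, B10–B11, B11–B12
Every bag has size at most 4, so the width is 4 − 1 = 3 and tw(G) ≤ 3. For the lower bound: the 4 vertex sets {4,6,13}, {1}, {0}, {5,8,12,14} are disjoint, each induces a connected subgraph, and every pair is joined by at least one edge of G. Contracting each set to a single vertex therefore yields K_{4} as a minor, and since treewidth is minor-monotone, tw(G) ≥ tw(K_{4}) = 3. Therefore the treewidth is 3.

3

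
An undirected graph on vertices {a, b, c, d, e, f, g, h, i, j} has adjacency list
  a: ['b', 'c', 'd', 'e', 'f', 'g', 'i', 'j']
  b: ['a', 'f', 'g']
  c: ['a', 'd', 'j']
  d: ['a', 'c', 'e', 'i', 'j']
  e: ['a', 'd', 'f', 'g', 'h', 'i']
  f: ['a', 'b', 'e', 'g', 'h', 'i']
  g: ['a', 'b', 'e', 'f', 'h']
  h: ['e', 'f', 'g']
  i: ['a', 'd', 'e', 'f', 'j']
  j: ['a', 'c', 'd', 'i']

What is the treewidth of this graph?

A width-3 tree decomposition is:
Bags: B1 = {a, d, i, j}  B2 = {a, d, e, i}  B3 = {a, e, f, i}  B4 = {a, e, f, g}  B5 = {a, c, d, j}  B6 = {e, f, g, h}  B7 = {a, b, f, g}
Tree: B1–B2, B2–B3, B3–B4, B1–B5, B4–B6, B4–B7
Each bag holds 4 vertices, so the decomposition has width 3, which upper-bounds the treewidth. Conversely, {e, f, g, h} is a clique of size 4, and the vertices of any clique must share a bag in every tree decomposition; so some bag has ≥ 4 vertices and tw(G) ≥ 3. The upper and lower bounds meet at 3, so that is the treewidth.

3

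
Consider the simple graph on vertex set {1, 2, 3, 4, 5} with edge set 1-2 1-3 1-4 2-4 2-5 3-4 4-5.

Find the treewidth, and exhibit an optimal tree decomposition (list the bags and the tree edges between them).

Every bag has size at most 3, so the width is 3 − 1 = 2 and tw(G) ≤ 2. Conversely, {1, 2, 4} is a clique of size 3, and the vertices of any clique must share a bag in every tree decomposition; so some bag has ≥ 3 vertices and tw(G) ≥ 2. Combining the bounds, tw(G) = 2.

Treewidth 2.
One optimal decomposition is:
Bags: B1 = {2, 4, 5}  B2 = {1, 2, 4}  B3 = {1, 3, 4}
Tree: B1–B2, B2–B3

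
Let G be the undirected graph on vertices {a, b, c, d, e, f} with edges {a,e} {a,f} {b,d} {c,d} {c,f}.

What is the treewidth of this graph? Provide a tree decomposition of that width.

Treewidth 1.
Bags: B1 = {a, f}  B2 = {c, f}  B3 = {a, e}  B4 = {c, d}  B5 = {b, d}
Tree: B1–B2, B1–B3, B2–B4, B4–B5

Each bag holds 2 vertices, so the decomposition has width 1, which upper-bounds the treewidth. Since G has at least one edge (e.g. a–f), it is not an edgeless graph, so tw(G) ≥ 1. Hence tw(G) = 1 exactly.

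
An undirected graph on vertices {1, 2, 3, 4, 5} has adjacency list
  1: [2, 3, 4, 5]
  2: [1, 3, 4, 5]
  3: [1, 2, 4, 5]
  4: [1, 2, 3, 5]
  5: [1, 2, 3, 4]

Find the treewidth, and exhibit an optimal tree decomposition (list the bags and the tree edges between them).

A single bag containing all 5 vertices is trivially a valid decomposition of width 4. On the other hand G contains the 5-clique {1, 2, 3, 4, 5}. A clique must lie in a single bag of any decomposition, so no decomposition can have width below 4. Combining the bounds, tw(G) = 4.

Treewidth 4.
One optimal decomposition is:
Bags: B1 = {1, 2, 3, 4, 5}
Tree: (single bag)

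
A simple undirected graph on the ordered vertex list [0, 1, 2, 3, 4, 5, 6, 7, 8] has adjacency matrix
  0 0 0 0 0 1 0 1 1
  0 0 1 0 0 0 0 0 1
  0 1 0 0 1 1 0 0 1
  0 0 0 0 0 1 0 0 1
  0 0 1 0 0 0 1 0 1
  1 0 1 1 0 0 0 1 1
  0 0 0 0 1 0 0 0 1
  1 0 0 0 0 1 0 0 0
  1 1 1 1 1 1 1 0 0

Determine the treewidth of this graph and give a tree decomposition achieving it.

The largest bag has 3 vertices, giving width 2; this decomposition certifies tw(G) ≤ 2. Conversely, {0, 5, 8} is a clique of size 3, and the vertices of any clique must share a bag in every tree decomposition; so some bag has ≥ 3 vertices and tw(G) ≥ 2. Combining the bounds, tw(G) = 2.

Treewidth 2.
Bags: B1 = {2, 5, 8}  B2 = {0, 5, 8}  B3 = {3, 5, 8}  B4 = {2, 4, 8}  B5 = {0, 5, 7}  B6 = {1, 2, 8}  B7 = {4, 6, 8}
Tree: B1–B2, B2–B3, B1–B4, B2–B5, B4–B6, B4–B7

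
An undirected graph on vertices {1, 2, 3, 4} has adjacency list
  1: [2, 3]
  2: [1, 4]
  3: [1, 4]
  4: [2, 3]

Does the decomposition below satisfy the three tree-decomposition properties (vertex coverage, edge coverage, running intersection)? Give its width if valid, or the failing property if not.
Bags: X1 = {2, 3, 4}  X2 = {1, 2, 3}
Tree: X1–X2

Vertex coverage: the bags together contain {1, 2, 3, 4}, the full vertex set. Edge coverage: each edge of G has both endpoints in at least one bag. Running intersection: for every vertex, the bags containing it form a connected subtree. All three properties hold, so this is a valid tree decomposition of width max|bag| − 1 = 2, and hence tw(G) ≤ 2.

Yes; width 2.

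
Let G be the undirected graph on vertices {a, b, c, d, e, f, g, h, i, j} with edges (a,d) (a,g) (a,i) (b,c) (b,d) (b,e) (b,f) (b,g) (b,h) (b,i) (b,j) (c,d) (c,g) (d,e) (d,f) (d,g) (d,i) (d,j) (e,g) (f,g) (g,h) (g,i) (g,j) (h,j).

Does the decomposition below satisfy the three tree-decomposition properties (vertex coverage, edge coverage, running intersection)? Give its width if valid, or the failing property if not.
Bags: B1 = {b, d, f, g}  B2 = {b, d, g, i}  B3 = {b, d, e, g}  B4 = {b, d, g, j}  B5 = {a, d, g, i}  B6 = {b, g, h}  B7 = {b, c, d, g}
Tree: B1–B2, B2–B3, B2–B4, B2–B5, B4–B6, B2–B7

A tree decomposition must satisfy three properties: every vertex lies in some bag; for every edge, both endpoints lie together in some bag; and for every vertex, the bags containing it form a connected subtree. Here edge (j,h) lies in no bag, so the decomposition is invalid.

No — edge (j,h) lies in no bag.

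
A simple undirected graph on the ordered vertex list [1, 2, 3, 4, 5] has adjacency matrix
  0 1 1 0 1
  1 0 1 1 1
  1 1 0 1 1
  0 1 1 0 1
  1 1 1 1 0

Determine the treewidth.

3

A width-3 tree decomposition is:
Bags: B1 = {1, 2, 3, 5}  B2 = {2, 3, 4, 5}
Tree: B1–B2
Every bag has size at most 4, so the width is 4 − 1 = 3 and tw(G) ≤ 3. Conversely, {1, 2, 3, 5} is a clique of size 4, and the vertices of any clique must share a bag in every tree decomposition; so some bag has ≥ 4 vertices and tw(G) ≥ 3. Combining the bounds, tw(G) = 3.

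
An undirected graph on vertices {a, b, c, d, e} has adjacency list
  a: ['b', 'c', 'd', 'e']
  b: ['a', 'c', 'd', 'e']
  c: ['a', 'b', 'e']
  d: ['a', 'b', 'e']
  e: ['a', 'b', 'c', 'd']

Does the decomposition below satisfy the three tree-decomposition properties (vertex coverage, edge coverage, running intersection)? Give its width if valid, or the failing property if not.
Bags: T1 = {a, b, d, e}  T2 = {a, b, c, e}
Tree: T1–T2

Vertex coverage: the bags together contain {a, b, c, d, e}, the full vertex set. Edge coverage: each edge of G has both endpoints in at least one bag. Running intersection: for every vertex, the bags containing it form a connected subtree. All three properties hold, so this is a valid tree decomposition of width max|bag| − 1 = 3, and hence tw(G) ≤ 3.

Yes; width 3.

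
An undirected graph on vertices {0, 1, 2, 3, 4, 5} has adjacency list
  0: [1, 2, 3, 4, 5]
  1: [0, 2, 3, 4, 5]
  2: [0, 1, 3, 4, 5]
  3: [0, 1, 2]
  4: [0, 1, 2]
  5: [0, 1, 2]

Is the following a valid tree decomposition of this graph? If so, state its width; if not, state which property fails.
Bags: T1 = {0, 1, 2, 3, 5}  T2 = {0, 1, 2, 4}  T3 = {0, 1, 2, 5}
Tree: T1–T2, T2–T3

No — bags containing vertex 5 are not connected in the tree.

A tree decomposition must satisfy three properties: every vertex lies in some bag; for every edge, both endpoints lie together in some bag; and for every vertex, the bags containing it form a connected subtree. Here bags containing vertex 5 are not connected in the tree, so the decomposition is invalid.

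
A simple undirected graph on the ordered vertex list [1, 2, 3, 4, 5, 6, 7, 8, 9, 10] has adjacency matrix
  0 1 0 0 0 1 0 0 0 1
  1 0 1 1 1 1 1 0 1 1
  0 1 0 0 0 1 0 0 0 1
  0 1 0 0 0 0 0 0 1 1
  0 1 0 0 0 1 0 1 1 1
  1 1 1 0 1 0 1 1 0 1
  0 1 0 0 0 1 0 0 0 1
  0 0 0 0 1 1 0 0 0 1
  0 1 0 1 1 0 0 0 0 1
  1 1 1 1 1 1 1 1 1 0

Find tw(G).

A width-3 tree decomposition is:
Bags: B1 = {2, 5, 9, 10}  B2 = {2, 5, 6, 10}  B3 = {1, 2, 6, 10}  B4 = {2, 4, 9, 10}  B5 = {2, 6, 7, 10}  B6 = {5, 6, 8, 10}  B7 = {2, 3, 6, 10}
Tree: B1–B2, B2–B3, B1–B4, B2–B5, B2–B6, B5–B7
Every bag has size at most 4, so the width is 4 − 1 = 3 and tw(G) ≤ 3. Conversely, {5, 6, 8, 10} is a clique of size 4, and the vertices of any clique must share a bag in every tree decomposition; so some bag has ≥ 4 vertices and tw(G) ≥ 3. Therefore the treewidth is 3.

3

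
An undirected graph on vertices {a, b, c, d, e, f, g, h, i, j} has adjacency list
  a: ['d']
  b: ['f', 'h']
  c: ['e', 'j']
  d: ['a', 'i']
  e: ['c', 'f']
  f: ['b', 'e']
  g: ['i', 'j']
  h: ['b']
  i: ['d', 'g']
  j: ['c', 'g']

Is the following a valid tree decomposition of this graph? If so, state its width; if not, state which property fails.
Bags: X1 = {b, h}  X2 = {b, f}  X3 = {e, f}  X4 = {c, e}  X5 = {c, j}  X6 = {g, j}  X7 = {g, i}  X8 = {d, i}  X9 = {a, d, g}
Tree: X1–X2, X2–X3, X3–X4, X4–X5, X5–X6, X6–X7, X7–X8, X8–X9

A tree decomposition must satisfy three properties: every vertex lies in some bag; for every edge, both endpoints lie together in some bag; and for every vertex, the bags containing it form a connected subtree. Here bags containing vertex g are not connected in the tree, so the decomposition is invalid.

No — bags containing vertex g are not connected in the tree.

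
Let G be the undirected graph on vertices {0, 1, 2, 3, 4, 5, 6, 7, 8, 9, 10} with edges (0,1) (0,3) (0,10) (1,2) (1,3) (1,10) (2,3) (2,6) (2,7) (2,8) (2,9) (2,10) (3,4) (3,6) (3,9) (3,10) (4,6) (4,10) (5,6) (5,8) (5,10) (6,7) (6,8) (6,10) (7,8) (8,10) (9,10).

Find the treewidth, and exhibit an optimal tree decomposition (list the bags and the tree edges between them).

Treewidth 3.
Bags: B1 = {1, 2, 3, 10}  B2 = {2, 3, 6, 10}  B3 = {3, 4, 6, 10}  B4 = {2, 6, 8, 10}  B5 = {0, 1, 3, 10}  B6 = {2, 3, 9, 10}  B7 = {5, 6, 8, 10}  B8 = {2, 6, 7, 8}
Tree: B1–B2, B2–B3, B2–B4, B1–B5, B1–B6, B4–B7, B4–B8

The largest bag has 4 vertices, giving width 3; this decomposition certifies tw(G) ≤ 3. For the lower bound, the 4 vertices {2, 6, 8, 10} are pairwise adjacent, and any tree decomposition puts a clique entirely inside one bag — forcing width ≥ 3. Therefore the treewidth is 3.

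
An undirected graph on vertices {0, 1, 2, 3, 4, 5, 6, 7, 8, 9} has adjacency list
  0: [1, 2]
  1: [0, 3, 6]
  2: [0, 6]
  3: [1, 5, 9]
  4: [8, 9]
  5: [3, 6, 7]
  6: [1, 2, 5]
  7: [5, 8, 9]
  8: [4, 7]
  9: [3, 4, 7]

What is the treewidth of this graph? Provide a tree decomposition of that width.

Treewidth 2.
One optimal decomposition is:
Bags: B1 = {0, 1, 2}  B2 = {1, 2, 6}  B3 = {1, 3, 6}  B4 = {3, 5, 6}  B5 = {3, 5, 9}  B6 = {5, 7, 9}  B7 = {4, 7, 9}  B8 = {4, 7, 8}
Tree: B1–B2, B2–B3, B3–B4, B4–B5, B5–B6, B6–B7, B7–B8

Every bag has size at most 3, so the width is 3 − 1 = 2 and tw(G) ≤ 2. The edges 0–2–6–1–0 form a cycle, so G is not a tree and its treewidth is at least 2. The upper and lower bounds meet at 2, so that is the treewidth.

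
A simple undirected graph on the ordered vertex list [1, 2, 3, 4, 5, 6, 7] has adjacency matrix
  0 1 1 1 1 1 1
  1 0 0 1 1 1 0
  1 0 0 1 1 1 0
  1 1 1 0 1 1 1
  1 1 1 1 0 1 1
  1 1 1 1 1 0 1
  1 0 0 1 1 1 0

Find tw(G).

A width-4 tree decomposition is:
Bags: B1 = {1, 2, 4, 5, 6}  B2 = {1, 4, 5, 6, 7}  B3 = {1, 3, 4, 5, 6}
Tree: B1–B2, B1–B3
The largest bag has 5 vertices, giving width 4; this decomposition certifies tw(G) ≤ 4. On the other hand G contains the 5-clique {1, 2, 4, 5, 6}. A clique must lie in a single bag of any decomposition, so no decomposition can have width below 4. Combining the bounds, tw(G) = 4.

4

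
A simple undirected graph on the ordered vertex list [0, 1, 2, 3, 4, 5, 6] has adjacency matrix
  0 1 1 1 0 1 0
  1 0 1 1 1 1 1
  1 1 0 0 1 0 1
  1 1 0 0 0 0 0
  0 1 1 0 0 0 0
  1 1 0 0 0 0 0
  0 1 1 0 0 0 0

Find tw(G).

A width-2 tree decomposition is:
Bags: B1 = {0, 1, 2}  B2 = {1, 2, 4}  B3 = {0, 1, 5}  B4 = {0, 1, 3}  B5 = {1, 2, 6}
Tree: B1–B2, B1–B3, B3–B4, B2–B5
Every bag has size at most 3, so the width is 3 − 1 = 2 and tw(G) ≤ 2. On the other hand G contains the 3-clique {0, 1, 2}. A clique must lie in a single bag of any decomposition, so no decomposition can have width below 2. The upper and lower bounds meet at 2, so that is the treewidth.

2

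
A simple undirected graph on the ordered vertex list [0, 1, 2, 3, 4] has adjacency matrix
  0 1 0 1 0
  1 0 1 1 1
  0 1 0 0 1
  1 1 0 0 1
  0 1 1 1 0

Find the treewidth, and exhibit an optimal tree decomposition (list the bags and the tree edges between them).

Treewidth 2.
Bags: B1 = {1, 3, 4}  B2 = {0, 1, 3}  B3 = {1, 2, 4}
Tree: B1–B2, B1–B3

Each bag holds 3 vertices, so the decomposition has width 2, which upper-bounds the treewidth. For the lower bound, the 3 vertices {1, 2, 4} are pairwise adjacent, and any tree decomposition puts a clique entirely inside one bag — forcing width ≥ 2. Therefore the treewidth is 2.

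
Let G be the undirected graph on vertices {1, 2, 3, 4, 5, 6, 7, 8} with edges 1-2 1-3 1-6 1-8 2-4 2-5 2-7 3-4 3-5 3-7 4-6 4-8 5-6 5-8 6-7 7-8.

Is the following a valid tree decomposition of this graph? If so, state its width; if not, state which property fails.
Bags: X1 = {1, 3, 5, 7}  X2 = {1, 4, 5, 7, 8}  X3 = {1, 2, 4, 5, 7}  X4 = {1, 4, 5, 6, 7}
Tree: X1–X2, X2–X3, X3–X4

A tree decomposition must satisfy three properties: every vertex lies in some bag; for every edge, both endpoints lie together in some bag; and for every vertex, the bags containing it form a connected subtree. Here edge (4,3) lies in no bag, so the decomposition is invalid.

No — edge (4,3) lies in no bag.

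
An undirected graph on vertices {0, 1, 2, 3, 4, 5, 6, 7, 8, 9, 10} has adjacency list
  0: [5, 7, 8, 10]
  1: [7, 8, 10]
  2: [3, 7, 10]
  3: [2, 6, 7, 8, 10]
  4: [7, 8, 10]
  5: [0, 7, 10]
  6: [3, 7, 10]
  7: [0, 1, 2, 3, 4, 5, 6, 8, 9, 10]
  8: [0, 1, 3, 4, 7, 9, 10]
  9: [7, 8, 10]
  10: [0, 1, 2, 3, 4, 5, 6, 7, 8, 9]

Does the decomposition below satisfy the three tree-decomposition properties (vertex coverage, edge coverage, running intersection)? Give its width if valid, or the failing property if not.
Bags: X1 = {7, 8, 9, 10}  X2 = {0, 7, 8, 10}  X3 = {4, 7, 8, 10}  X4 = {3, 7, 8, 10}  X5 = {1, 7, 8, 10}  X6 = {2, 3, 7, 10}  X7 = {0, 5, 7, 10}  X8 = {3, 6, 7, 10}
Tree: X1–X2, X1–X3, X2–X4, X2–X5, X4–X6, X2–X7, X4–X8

Checking the three conditions: (i) the bags cover all of {0, 1, 2, 3, 4, 5, 6, 7, 8, 9, 10}; (ii) for each edge, some bag contains both endpoints; (iii) the bags containing any fixed vertex form a subtree. All hold, so the decomposition is valid with width 4 − 1 = 3.

Yes; width 3.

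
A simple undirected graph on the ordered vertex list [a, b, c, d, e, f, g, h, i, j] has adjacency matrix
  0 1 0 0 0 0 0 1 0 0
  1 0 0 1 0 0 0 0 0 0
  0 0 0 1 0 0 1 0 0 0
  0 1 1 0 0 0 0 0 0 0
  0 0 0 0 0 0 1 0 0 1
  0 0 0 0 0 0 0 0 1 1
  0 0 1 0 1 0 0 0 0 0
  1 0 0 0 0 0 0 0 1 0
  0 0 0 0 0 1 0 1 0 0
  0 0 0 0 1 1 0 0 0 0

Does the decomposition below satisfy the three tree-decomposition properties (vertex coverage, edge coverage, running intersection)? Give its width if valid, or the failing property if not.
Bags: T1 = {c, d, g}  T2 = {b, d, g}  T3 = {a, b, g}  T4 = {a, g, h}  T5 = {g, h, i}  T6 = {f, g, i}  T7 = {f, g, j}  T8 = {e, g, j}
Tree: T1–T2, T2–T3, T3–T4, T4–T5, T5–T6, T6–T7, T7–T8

Vertex coverage: the bags together contain {a, b, c, d, e, f, g, h, i, j}, the full vertex set. Edge coverage: each edge of G has both endpoints in at least one bag. Running intersection: for every vertex, the bags containing it form a connected subtree. All three properties hold, so this is a valid tree decomposition of width max|bag| − 1 = 2, and hence tw(G) ≤ 2.

Yes; width 2.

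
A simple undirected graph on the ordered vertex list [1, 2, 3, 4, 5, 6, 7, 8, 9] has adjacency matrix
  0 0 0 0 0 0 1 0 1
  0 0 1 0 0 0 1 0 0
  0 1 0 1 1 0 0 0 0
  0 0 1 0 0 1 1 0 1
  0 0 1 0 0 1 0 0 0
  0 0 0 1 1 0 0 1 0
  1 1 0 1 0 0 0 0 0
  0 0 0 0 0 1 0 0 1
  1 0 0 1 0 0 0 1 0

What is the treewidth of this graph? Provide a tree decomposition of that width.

Every bag has size at most 4, so the width is 4 − 1 = 3 and tw(G) ≤ 3. For the lower bound: the 4 vertex sets {1,2,7}, {3}, {4}, {5,6,8,9} are disjoint, each induces a connected subgraph, and every pair is joined by at least one edge of G. Contracting each set to a single vertex therefore yields K_{4} as a minor, and since treewidth is minor-monotone, tw(G) ≥ tw(K_{4}) = 3. The upper and lower bounds meet at 3, so that is the treewidth.

Treewidth 3.
One optimal decomposition is:
Bags: B1 = {1, 2, 3, 7}  B2 = {1, 3, 4, 7}  B3 = {1, 3, 4, 9}  B4 = {3, 4, 5, 9}  B5 = {4, 5, 6, 9}  B6 = {5, 6, 8, 9}
Tree: B1–B2, B2–B3, B3–B4, B4–B5, B5–B6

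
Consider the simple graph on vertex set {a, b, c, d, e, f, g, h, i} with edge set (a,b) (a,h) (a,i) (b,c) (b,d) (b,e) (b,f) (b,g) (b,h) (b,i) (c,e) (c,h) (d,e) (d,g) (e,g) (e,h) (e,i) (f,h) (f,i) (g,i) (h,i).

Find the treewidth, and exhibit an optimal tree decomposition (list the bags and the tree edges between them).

Treewidth 3.
One optimal decomposition is:
Bags: B1 = {b, e, g, i}  B2 = {b, e, h, i}  B3 = {b, d, e, g}  B4 = {b, c, e, h}  B5 = {a, b, h, i}  B6 = {b, f, h, i}
Tree: B1–B2, B1–B3, B2–B4, B2–B5, B2–B6

Every bag has size at most 4, so the width is 4 − 1 = 3 and tw(G) ≤ 3. On the other hand G contains the 4-clique {b, d, e, g}. A clique must lie in a single bag of any decomposition, so no decomposition can have width below 3. Therefore the treewidth is 3.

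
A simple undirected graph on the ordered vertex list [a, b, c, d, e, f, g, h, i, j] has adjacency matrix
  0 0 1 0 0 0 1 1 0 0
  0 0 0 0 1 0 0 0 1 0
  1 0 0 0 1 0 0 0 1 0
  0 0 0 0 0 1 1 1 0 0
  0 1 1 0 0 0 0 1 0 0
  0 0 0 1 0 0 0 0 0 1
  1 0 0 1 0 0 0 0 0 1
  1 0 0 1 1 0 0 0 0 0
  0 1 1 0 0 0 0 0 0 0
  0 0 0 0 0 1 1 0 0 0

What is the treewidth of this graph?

A width-2 tree decomposition is:
Bags: B1 = {b, e, i}  B2 = {c, e, i}  B3 = {c, e, h}  B4 = {a, c, h}  B5 = {a, d, h}  B6 = {a, d, g}  B7 = {d, f, g}  B8 = {f, g, j}
Tree: B1–B2, B2–B3, B3–B4, B4–B5, B5–B6, B6–B7, B7–B8
The largest bag has 3 vertices, giving width 2; this decomposition certifies tw(G) ≤ 2. Since b–i–c–e–b is a cycle in G, G is not acyclic. Forests are exactly the graphs of treewidth ≤ 1, so tw(G) ≥ 2. Hence tw(G) = 2 exactly.

2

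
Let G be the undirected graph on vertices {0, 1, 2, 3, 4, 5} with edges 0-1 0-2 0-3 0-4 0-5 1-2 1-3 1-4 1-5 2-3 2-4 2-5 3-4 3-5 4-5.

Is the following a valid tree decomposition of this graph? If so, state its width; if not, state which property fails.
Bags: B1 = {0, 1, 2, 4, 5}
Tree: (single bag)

No — vertex 3 appears in no bag.

A tree decomposition must satisfy three properties: every vertex lies in some bag; for every edge, both endpoints lie together in some bag; and for every vertex, the bags containing it form a connected subtree. Here vertex 3 appears in no bag, so the decomposition is invalid.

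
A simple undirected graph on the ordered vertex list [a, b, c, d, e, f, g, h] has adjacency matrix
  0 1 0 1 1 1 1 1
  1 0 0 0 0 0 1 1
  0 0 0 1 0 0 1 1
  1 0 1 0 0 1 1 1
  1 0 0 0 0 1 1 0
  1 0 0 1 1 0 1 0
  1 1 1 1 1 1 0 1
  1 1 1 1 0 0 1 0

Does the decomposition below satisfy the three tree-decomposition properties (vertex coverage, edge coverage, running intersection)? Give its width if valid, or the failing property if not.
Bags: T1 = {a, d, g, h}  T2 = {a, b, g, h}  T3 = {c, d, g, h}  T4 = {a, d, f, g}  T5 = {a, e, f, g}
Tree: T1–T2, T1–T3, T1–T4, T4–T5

Checking the three conditions: (i) the bags cover all of {a, b, c, d, e, f, g, h}; (ii) for each edge, some bag contains both endpoints; (iii) the bags containing any fixed vertex form a subtree. All hold, so the decomposition is valid with width 4 − 1 = 3.

Yes; width 3.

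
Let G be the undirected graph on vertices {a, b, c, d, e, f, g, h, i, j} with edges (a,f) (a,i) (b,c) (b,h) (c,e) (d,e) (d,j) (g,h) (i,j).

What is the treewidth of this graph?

1

A width-1 tree decomposition is:
Bags: B1 = {a, f}  B2 = {a, i}  B3 = {i, j}  B4 = {d, j}  B5 = {d, e}  B6 = {c, e}  B7 = {b, c}  B8 = {b, h}  B9 = {g, h}
Tree: B1–B2, B2–B3, B3–B4, B4–B5, B5–B6, B6–B7, B7–B8, B8–B9
Each bag holds 2 vertices, so the decomposition has width 1, which upper-bounds the treewidth. Any graph with an edge has treewidth ≥ 1, and G has the edge f–a. Combining the bounds, tw(G) = 1.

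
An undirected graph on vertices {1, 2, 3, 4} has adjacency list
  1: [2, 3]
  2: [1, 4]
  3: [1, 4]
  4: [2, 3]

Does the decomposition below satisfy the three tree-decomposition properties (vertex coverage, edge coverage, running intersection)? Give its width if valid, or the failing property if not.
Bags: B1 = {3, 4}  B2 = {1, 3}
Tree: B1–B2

A tree decomposition must satisfy three properties: every vertex lies in some bag; for every edge, both endpoints lie together in some bag; and for every vertex, the bags containing it form a connected subtree. Here vertex 2 appears in no bag, so the decomposition is invalid.

No — vertex 2 appears in no bag.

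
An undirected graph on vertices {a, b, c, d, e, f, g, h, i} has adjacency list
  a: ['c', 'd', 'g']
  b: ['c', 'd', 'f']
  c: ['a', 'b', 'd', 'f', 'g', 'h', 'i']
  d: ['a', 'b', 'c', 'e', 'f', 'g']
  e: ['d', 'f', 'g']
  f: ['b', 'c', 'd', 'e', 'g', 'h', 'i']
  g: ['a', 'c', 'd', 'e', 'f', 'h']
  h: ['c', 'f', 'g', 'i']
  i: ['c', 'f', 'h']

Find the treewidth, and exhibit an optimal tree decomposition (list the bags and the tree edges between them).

Treewidth 3.
One optimal decomposition is:
Bags: B1 = {c, d, f, g}  B2 = {d, e, f, g}  B3 = {c, f, g, h}  B4 = {c, f, h, i}  B5 = {a, c, d, g}  B6 = {b, c, d, f}
Tree: B1–B2, B1–B3, B3–B4, B1–B5, B1–B6

The largest bag has 4 vertices, giving width 3; this decomposition certifies tw(G) ≤ 3. For the lower bound, the 4 vertices {a, c, d, g} are pairwise adjacent, and any tree decomposition puts a clique entirely inside one bag — forcing width ≥ 3. Hence tw(G) = 3 exactly.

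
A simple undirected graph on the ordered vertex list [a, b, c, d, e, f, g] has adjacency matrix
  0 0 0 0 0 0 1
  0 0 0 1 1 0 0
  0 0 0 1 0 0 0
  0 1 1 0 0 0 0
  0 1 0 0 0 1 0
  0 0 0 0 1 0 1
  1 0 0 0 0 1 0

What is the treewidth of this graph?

1

A width-1 tree decomposition is:
Bags: B1 = {c, d}  B2 = {b, d}  B3 = {b, e}  B4 = {e, f}  B5 = {f, g}  B6 = {a, g}
Tree: B1–B2, B2–B3, B3–B4, B4–B5, B5–B6
The largest bag has 2 vertices, giving width 1; this decomposition certifies tw(G) ≤ 1. Since G has at least one edge (e.g. c–d), it is not an edgeless graph, so tw(G) ≥ 1. Hence tw(G) = 1 exactly.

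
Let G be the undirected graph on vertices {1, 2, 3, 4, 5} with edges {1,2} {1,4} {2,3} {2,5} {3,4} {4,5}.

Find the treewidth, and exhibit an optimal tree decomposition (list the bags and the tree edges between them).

Treewidth 2.
One optimal decomposition is:
Bags: B1 = {2, 3, 4}  B2 = {2, 4, 5}  B3 = {1, 2, 4}
Tree: B1–B2, B2–B3

Each bag holds 3 vertices, so the decomposition has width 2, which upper-bounds the treewidth. The edges 4–3–2–5–4 form a cycle, so G is not a tree and its treewidth is at least 2. The upper and lower bounds meet at 2, so that is the treewidth.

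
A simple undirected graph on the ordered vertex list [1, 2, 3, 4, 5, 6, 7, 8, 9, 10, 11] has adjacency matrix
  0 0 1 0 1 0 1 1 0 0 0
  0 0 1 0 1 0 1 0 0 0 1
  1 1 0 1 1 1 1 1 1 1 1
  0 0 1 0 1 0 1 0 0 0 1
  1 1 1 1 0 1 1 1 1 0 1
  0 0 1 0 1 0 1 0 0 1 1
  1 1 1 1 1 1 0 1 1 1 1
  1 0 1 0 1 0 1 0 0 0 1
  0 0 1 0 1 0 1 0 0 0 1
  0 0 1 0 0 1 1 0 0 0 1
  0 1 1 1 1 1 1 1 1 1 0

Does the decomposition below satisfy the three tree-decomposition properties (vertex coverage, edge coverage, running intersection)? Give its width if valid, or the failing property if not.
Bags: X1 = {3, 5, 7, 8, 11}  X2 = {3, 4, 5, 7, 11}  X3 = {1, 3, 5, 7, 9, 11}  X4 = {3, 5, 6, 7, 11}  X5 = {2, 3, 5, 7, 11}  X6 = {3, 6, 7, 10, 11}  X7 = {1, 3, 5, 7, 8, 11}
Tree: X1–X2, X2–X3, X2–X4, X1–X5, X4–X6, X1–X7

No — bags containing vertex 1 are not connected in the tree.

A tree decomposition must satisfy three properties: every vertex lies in some bag; for every edge, both endpoints lie together in some bag; and for every vertex, the bags containing it form a connected subtree. Here bags containing vertex 1 are not connected in the tree, so the decomposition is invalid.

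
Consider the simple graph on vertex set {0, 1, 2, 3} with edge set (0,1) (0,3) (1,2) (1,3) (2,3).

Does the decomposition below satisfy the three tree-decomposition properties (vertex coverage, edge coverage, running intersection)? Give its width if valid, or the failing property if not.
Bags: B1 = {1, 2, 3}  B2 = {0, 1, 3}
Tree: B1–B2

Checking the three conditions: (i) the bags cover all of {0, 1, 2, 3}; (ii) for each edge, some bag contains both endpoints; (iii) the bags containing any fixed vertex form a subtree. All hold, so the decomposition is valid with width 3 − 1 = 2.

Yes; width 2.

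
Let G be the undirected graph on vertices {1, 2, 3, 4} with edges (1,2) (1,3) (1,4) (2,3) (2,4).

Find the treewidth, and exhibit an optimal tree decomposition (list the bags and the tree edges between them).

Every bag has size at most 3, so the width is 3 − 1 = 2 and tw(G) ≤ 2. For the lower bound, the 3 vertices {1, 2, 3} are pairwise adjacent, and any tree decomposition puts a clique entirely inside one bag — forcing width ≥ 2. Hence tw(G) = 2 exactly.

Treewidth 2.
Bags: B1 = {1, 2, 3}  B2 = {1, 2, 4}
Tree: B1–B2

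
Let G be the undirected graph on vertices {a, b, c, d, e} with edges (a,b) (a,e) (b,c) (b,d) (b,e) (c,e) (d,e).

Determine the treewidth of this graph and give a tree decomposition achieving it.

The largest bag has 3 vertices, giving width 2; this decomposition certifies tw(G) ≤ 2. On the other hand G contains the 3-clique {b, d, e}. A clique must lie in a single bag of any decomposition, so no decomposition can have width below 2. Combining the bounds, tw(G) = 2.

Treewidth 2.
One such decomposition:
Bags: B1 = {b, c, e}  B2 = {a, b, e}  B3 = {b, d, e}
Tree: B1–B2, B1–B3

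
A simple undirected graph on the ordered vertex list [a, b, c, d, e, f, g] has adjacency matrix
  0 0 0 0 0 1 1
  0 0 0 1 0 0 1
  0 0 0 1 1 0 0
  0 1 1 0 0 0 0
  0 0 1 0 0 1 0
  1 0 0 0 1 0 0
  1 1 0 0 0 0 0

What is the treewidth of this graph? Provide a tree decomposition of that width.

The largest bag has 3 vertices, giving width 2; this decomposition certifies tw(G) ≤ 2. Since e–f–a–g–b–d–c–e is a cycle in G, G is not acyclic. Forests are exactly the graphs of treewidth ≤ 1, so tw(G) ≥ 2. Therefore the treewidth is 2.

Treewidth 2.
Bags: B1 = {a, e, f}  B2 = {a, e, g}  B3 = {b, e, g}  B4 = {b, d, e}  B5 = {c, d, e}
Tree: B1–B2, B2–B3, B3–B4, B4–B5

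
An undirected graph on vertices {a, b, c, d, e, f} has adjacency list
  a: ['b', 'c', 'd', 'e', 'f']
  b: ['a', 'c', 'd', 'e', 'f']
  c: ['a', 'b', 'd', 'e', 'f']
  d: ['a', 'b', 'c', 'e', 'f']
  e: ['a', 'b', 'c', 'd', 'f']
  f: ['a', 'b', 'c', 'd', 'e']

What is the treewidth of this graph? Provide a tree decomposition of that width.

Treewidth 5.
Bags: B1 = {a, b, c, d, e, f}
Tree: (single bag)

A single bag containing all 6 vertices is trivially a valid decomposition of width 5. Conversely, {a, b, c, d, e, f} is a clique of size 6, and the vertices of any clique must share a bag in every tree decomposition; so some bag has ≥ 6 vertices and tw(G) ≥ 5. Combining the bounds, tw(G) = 5.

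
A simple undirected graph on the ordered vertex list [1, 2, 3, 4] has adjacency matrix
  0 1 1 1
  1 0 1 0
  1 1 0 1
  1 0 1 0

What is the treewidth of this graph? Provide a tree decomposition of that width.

Every bag has size at most 3, so the width is 3 − 1 = 2 and tw(G) ≤ 2. On the other hand G contains the 3-clique {1, 2, 3}. A clique must lie in a single bag of any decomposition, so no decomposition can have width below 2. The upper and lower bounds meet at 2, so that is the treewidth.

Treewidth 2.
Bags: B1 = {1, 2, 3}  B2 = {1, 3, 4}
Tree: B1–B2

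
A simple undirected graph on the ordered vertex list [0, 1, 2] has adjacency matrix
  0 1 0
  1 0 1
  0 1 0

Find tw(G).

1

A width-1 tree decomposition is:
Bags: B1 = {1, 2}  B2 = {0, 1}
Tree: B1–B2
Every bag has size at most 2, so the width is 2 − 1 = 1 and tw(G) ≤ 1. Since G has at least one edge (e.g. 2–1), it is not an edgeless graph, so tw(G) ≥ 1. Therefore the treewidth is 1.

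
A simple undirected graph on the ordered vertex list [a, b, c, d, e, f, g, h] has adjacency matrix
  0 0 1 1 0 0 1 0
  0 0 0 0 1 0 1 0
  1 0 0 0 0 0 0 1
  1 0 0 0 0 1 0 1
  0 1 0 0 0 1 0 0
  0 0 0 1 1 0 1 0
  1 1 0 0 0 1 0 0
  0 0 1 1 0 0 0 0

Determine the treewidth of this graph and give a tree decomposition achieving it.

Treewidth 2.
One such decomposition:
Bags: B1 = {b, e, f}  B2 = {b, f, g}  B3 = {d, f, g}  B4 = {a, d, g}  B5 = {a, d, h}  B6 = {a, c, h}
Tree: B1–B2, B2–B3, B3–B4, B4–B5, B5–B6

Each bag holds 3 vertices, so the decomposition has width 2, which upper-bounds the treewidth. For the lower bound, G contains the cycle e–b–g–f–e, so G is not a forest; only forests have treewidth ≤ 1, hence tw(G) ≥ 2. Therefore the treewidth is 2.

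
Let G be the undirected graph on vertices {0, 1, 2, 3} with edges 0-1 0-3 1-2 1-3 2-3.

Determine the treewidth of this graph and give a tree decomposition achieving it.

Each bag holds 3 vertices, so the decomposition has width 2, which upper-bounds the treewidth. Conversely, {0, 1, 3} is a clique of size 3, and the vertices of any clique must share a bag in every tree decomposition; so some bag has ≥ 3 vertices and tw(G) ≥ 2. Therefore the treewidth is 2.

Treewidth 2.
One optimal decomposition is:
Bags: B1 = {0, 1, 3}  B2 = {1, 2, 3}
Tree: B1–B2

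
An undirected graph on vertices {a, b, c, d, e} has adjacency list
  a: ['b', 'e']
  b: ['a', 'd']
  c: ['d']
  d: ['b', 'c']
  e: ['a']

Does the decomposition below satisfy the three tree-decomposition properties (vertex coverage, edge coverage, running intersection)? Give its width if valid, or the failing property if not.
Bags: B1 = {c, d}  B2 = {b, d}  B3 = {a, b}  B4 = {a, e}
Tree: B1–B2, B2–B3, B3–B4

Every vertex of G appears in some bag (union = {a, b, c, d, e}); every edge is covered by a bag; and for each vertex v the set of bags containing v is connected in the bag tree. The decomposition is therefore valid. The largest bag has 2 vertices, so the width is 1.

Yes; width 1.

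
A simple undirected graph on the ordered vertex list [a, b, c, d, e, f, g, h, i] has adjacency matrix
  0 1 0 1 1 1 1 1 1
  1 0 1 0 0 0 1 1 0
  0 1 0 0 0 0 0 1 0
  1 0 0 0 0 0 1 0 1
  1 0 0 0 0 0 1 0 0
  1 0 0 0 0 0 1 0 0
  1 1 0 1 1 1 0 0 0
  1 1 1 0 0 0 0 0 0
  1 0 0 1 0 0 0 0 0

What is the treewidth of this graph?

2

A width-2 tree decomposition is:
Bags: B1 = {a, b, g}  B2 = {a, d, g}  B3 = {a, b, h}  B4 = {b, c, h}  B5 = {a, e, g}  B6 = {a, f, g}  B7 = {a, d, i}
Tree: B1–B2, B1–B3, B3–B4, B1–B5, B1–B6, B2–B7
Each bag holds 3 vertices, so the decomposition has width 2, which upper-bounds the treewidth. On the other hand G contains the 3-clique {b, c, h}. A clique must lie in a single bag of any decomposition, so no decomposition can have width below 2. Combining the bounds, tw(G) = 2.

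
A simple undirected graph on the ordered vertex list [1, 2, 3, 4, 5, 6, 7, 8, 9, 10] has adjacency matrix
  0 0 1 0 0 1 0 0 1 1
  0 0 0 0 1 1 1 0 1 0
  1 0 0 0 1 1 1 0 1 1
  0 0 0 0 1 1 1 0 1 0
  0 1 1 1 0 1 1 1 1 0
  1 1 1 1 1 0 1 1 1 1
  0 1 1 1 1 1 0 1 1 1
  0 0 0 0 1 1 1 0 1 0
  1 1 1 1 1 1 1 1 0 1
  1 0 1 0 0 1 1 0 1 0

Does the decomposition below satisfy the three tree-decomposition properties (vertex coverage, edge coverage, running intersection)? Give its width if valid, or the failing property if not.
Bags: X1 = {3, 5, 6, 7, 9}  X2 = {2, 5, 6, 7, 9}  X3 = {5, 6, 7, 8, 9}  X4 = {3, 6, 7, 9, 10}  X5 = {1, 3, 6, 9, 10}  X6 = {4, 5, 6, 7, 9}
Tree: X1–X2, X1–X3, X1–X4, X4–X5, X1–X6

Checking the three conditions: (i) the bags cover all of {1, 2, 3, 4, 5, 6, 7, 8, 9, 10}; (ii) for each edge, some bag contains both endpoints; (iii) the bags containing any fixed vertex form a subtree. All hold, so the decomposition is valid with width 5 − 1 = 4.

Yes; width 4.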